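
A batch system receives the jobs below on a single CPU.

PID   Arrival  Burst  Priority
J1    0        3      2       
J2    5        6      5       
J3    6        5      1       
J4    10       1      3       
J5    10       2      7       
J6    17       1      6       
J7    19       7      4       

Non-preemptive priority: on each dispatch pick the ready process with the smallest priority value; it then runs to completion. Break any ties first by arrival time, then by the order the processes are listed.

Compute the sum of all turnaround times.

45

Schedule: | J1 0-3 | idle 3-5 | J2 5-11 | J3 11-16 | J4 16-17 | J6 17-18 | J5 18-20 | J7 20-27 |
Completion: J1=3  J2=11  J3=16  J4=17  J5=20  J6=18  J7=27
Turnaround (C−A): J1=3  J2=6  J3=10  J4=7  J5=10  J6=1  J7=8
Turnaround = completion − arrival: J1=3, J2=6, J3=10, J4=7, J5=10, J6=1, J7=8
Total turnaround = 3 + 6 + 10 + 7 + 10 + 1 + 8 = 45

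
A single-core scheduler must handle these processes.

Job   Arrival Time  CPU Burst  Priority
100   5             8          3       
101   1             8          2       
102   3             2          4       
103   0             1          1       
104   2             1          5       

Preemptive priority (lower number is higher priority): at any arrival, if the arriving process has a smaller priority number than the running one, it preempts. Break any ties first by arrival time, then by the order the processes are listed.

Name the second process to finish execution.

101

Schedule: | 103 0-1 | 101 1-9 | 100 9-17 | 102 17-19 | 104 19-20 |
Completion: 100=17  101=9  102=19  103=1  104=20
Finish order: 103 → 101 → 100 → 102 → 104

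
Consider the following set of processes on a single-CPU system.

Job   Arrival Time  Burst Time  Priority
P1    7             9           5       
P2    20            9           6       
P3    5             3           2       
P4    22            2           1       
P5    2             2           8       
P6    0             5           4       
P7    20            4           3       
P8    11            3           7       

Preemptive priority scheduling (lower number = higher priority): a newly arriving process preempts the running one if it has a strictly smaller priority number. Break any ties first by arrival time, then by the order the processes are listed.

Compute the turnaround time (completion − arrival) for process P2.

Schedule: | P6 0-5 | P3 5-8 | P1 8-17 | P8 17-20 | P7 20-22 | P4 22-24 | P7 24-26 | P2 26-35 | P5 35-37 |
Completion: P1=17  P2=35  P3=8  P4=24  P5=37  P6=5  P7=26  P8=20
Turnaround(P2) = completion − arrival = 35 − 20 = 15

15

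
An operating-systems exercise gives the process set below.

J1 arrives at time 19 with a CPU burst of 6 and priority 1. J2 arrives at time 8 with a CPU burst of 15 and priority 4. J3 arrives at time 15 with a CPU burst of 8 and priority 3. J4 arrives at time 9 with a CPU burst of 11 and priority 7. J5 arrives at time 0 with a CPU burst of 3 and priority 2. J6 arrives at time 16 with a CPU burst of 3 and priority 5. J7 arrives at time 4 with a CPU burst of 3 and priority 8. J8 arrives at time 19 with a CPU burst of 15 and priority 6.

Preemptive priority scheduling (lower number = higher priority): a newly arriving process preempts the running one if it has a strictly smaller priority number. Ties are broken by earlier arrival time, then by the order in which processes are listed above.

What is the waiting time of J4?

46

Schedule: | J5 0-3 | idle 3-4 | J7 4-7 | idle 7-8 | J2 8-15 | J3 15-19 | J1 19-25 | J3 25-29 | J2 29-37 | J6 37-40 | J8 40-55 | J4 55-66 |
Completion: J1=25  J2=37  J3=29  J4=66  J5=3  J6=40  J7=7  J8=55
Turnaround (C−A): J1=6  J2=29  J3=14  J4=57  J5=3  J6=24  J7=3  J8=36
Waiting(J4) = turnaround − burst = 57 − 11 = 46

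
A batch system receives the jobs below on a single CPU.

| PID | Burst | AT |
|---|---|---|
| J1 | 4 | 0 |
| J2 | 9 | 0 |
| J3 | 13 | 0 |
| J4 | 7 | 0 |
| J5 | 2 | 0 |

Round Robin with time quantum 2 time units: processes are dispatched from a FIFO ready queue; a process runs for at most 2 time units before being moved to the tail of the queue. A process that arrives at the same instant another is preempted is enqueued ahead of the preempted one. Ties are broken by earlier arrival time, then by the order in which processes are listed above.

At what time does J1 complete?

12

Schedule: | J1 0-2 | J2 2-4 | J3 4-6 | J4 6-8 | J5 8-10 | J1 10-12 | J2 12-14 | J3 14-16 | J4 16-18 | J2 18-20 | J3 20-22 | J4 22-24 | J2 24-26 | J3 26-28 | J4 28-29 | J2 29-30 | J3 30-35 |
Completion: J1=12  J2=30  J3=35  J4=29  J5=10
Turnaround (C−A): J1=12  J2=30  J3=35  J4=29  J5=10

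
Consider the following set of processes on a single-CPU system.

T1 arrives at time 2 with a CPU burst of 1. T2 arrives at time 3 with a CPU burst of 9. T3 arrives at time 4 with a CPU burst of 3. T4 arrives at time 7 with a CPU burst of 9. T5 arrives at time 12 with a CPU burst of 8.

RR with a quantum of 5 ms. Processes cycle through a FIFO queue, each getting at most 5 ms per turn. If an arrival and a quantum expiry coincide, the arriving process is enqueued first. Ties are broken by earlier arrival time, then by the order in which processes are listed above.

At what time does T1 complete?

Schedule: | idle 0-2 | T1 2-3 | T2 3-8 | T3 8-11 | T4 11-16 | T2 16-20 | T5 20-25 | T4 25-29 | T5 29-32 |
Completion: T1=3  T2=20  T3=11  T4=29  T5=32

3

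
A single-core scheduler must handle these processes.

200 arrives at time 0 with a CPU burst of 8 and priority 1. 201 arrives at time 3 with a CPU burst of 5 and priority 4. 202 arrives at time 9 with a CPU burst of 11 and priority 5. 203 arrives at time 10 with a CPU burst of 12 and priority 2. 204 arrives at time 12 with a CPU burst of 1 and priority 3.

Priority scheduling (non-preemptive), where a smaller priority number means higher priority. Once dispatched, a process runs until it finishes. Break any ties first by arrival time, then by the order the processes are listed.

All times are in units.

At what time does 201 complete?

13

Gantt: | 200 0-8 | 201 8-13 | 203 13-25 | 204 25-26 | 202 26-37 |
Completion: 200=8  201=13  202=37  203=25  204=26
Turnaround (C−A): 200=8  201=10  202=28  203=15  204=14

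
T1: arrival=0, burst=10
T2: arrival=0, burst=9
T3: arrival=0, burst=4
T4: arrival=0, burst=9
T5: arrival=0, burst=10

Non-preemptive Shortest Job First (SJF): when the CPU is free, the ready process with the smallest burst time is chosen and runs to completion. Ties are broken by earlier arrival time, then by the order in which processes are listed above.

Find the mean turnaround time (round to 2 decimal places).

Gantt: | T3 0-4 | T2 4-13 | T4 13-22 | T1 22-32 | T5 32-42 |
Completion: T1=32  T2=13  T3=4  T4=22  T5=42
Turnaround times: T1=32, T2=13, T3=4, T4=22, T5=42
Average turnaround = (32+13+4+22+42) / 5 = 113/5 = 22.60

22.60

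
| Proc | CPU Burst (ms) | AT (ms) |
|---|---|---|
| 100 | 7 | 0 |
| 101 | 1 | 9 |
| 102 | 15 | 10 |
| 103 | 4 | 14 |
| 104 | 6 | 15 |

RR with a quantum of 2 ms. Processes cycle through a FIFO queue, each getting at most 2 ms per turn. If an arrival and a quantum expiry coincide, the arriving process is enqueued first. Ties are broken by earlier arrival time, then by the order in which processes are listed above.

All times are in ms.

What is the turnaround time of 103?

Gantt: | 100 0-7 | idle 7-9 | 101 9-10 | 102 10-14 | 103 14-16 | 102 16-18 | 104 18-20 | 103 20-22 | 102 22-24 | 104 24-26 | 102 26-28 | 104 28-30 | 102 30-35 |
Completion: 100=7  101=10  102=35  103=22  104=30
Turnaround (C−A): 100=7  101=1  102=25  103=8  104=15
Turnaround(103) = completion − arrival = 22 − 14 = 8

8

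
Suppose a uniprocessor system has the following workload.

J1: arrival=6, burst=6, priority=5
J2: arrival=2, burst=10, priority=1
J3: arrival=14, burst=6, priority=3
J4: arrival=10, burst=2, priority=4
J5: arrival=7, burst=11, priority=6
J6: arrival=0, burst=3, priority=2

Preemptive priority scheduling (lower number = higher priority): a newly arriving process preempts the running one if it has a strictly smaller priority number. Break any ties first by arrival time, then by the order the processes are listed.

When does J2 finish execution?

12

Timeline: | J6 0-2 | J2 2-12 | J6 12-13 | J4 13-14 | J3 14-20 | J4 20-21 | J1 21-27 | J5 27-38 |
Completion: J1=27  J2=12  J3=20  J4=21  J5=38  J6=13
Turnaround (C−A): J1=21  J2=10  J3=6  J4=11  J5=31  J6=13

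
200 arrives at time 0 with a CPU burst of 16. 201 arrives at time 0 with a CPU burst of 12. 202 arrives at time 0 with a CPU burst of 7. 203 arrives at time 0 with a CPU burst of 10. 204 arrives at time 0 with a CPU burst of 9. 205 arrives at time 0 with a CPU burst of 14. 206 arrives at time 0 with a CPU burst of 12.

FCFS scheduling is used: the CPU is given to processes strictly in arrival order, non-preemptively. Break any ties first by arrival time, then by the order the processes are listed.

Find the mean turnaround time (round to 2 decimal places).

Timeline: | 200 0-16 | 201 16-28 | 202 28-35 | 203 35-45 | 204 45-54 | 205 54-68 | 206 68-80 |
Completion: 200=16  201=28  202=35  203=45  204=54  205=68  206=80
Turnaround times: 200=16, 201=28, 202=35, 203=45, 204=54, 205=68, 206=80
Average turnaround = (16+28+35+45+54+68+80) / 7 = 326/7 = 46.57

46.57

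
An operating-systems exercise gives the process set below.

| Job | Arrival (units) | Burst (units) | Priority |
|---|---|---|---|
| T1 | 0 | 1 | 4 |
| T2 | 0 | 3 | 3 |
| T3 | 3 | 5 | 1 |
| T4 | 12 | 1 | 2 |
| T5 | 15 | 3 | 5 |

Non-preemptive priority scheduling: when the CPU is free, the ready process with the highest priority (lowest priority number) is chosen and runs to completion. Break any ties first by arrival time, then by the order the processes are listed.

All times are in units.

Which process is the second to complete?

Timeline: | T2 0-3 | T3 3-8 | T1 8-9 | idle 9-12 | T4 12-13 | idle 13-15 | T5 15-18 |
Completion: T1=9  T2=3  T3=8  T4=13  T5=18
Turnaround (C−A): T1=9  T2=3  T3=5  T4=1  T5=3
Finish order: T2 → T3 → T1 → T4 → T5

T3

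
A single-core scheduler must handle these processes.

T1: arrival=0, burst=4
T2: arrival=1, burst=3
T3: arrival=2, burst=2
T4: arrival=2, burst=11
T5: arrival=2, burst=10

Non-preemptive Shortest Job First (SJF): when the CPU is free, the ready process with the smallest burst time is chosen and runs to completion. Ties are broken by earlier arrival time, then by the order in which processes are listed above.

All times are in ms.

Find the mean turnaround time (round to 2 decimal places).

12.20

Timeline: | T1 0-4 | T3 4-6 | T2 6-9 | T5 9-19 | T4 19-30 |
Completion: T1=4  T2=9  T3=6  T4=30  T5=19
Turnaround (C−A): T1=4  T2=8  T3=4  T4=28  T5=17
Turnaround times: T1=4, T2=8, T3=4, T4=28, T5=17
Average turnaround = (4+8+4+28+17) / 5 = 61/5 = 12.20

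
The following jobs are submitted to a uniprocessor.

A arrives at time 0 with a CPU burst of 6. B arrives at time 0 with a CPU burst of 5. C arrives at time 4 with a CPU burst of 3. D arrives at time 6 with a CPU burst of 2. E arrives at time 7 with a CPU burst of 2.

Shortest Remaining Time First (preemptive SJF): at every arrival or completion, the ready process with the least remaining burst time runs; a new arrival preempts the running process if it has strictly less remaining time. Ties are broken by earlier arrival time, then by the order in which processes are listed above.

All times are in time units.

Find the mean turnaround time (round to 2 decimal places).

Timeline: | B 0-5 | C 5-8 | D 8-10 | E 10-12 | A 12-18 |
Completion: A=18  B=5  C=8  D=10  E=12
Turnaround (C−A): A=18  B=5  C=4  D=4  E=5
Turnaround times: A=18, B=5, C=4, D=4, E=5
Average turnaround = (18+5+4+4+5) / 5 = 36/5 = 7.20

7.20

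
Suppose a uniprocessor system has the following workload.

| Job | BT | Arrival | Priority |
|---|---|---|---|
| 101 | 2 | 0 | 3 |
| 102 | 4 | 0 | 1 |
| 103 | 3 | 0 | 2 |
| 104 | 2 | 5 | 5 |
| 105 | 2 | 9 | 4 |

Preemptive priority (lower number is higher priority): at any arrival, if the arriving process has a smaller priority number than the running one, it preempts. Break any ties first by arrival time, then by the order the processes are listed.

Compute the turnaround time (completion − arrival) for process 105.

Schedule: | 102 0-4 | 103 4-7 | 101 7-9 | 105 9-11 | 104 11-13 |
Completion: 101=9  102=4  103=7  104=13  105=11
Turnaround(105) = completion − arrival = 11 − 9 = 2

2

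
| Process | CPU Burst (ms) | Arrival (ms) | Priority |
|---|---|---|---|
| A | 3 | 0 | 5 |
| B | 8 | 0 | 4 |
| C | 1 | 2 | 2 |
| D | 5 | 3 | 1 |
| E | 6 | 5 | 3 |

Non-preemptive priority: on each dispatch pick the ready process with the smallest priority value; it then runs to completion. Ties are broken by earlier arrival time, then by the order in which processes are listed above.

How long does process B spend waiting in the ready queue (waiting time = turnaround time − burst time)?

0

Gantt: | B 0-8 | D 8-13 | C 13-14 | E 14-20 | A 20-23 |
Completion: A=23  B=8  C=14  D=13  E=20
Turnaround (C−A): A=23  B=8  C=12  D=10  E=15
Waiting(B) = turnaround − burst = 8 − 8 = 0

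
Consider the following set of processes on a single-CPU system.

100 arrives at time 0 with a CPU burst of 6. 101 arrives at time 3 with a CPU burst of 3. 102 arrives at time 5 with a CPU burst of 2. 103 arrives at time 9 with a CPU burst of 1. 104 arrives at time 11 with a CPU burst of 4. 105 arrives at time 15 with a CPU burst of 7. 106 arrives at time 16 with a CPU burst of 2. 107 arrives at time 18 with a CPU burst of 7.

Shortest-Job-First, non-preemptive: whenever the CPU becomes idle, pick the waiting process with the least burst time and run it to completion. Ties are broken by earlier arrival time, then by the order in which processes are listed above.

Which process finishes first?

Gantt: | 100 0-6 | 102 6-8 | 101 8-11 | 103 11-12 | 104 12-16 | 106 16-18 | 105 18-25 | 107 25-32 |
Completion: 100=6  101=11  102=8  103=12  104=16  105=25  106=18  107=32
Turnaround (C−A): 100=6  101=8  102=3  103=3  104=5  105=10  106=2  107=14
Finish order: 100 → 102 → 101 → 103 → 104 → 106 → 105 → 107

100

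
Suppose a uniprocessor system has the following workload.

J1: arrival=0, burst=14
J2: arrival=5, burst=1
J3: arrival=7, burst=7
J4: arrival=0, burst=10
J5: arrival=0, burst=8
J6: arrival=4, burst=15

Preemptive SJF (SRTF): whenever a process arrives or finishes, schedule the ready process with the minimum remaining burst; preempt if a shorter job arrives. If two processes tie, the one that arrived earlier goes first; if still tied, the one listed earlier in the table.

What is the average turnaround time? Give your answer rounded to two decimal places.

Timeline: | J5 0-5 | J2 5-6 | J5 6-9 | J3 9-16 | J4 16-26 | J1 26-40 | J6 40-55 |
Completion: J1=40  J2=6  J3=16  J4=26  J5=9  J6=55
Turnaround times: J1=40, J2=1, J3=9, J4=26, J5=9, J6=51
Average turnaround = (40+1+9+26+9+51) / 6 = 136/6 = 22.67

22.67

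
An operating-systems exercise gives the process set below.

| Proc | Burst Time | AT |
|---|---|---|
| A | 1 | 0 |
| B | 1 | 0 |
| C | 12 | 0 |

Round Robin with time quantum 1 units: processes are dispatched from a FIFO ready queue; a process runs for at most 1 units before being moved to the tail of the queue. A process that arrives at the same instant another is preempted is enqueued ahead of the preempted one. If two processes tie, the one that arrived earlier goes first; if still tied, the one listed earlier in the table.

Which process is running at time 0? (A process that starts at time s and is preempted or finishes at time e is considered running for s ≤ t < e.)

A

Gantt: | A 0-1 | B 1-2 | C 2-14 |
Completion: A=1  B=2  C=14
Turnaround (C−A): A=1  B=2  C=14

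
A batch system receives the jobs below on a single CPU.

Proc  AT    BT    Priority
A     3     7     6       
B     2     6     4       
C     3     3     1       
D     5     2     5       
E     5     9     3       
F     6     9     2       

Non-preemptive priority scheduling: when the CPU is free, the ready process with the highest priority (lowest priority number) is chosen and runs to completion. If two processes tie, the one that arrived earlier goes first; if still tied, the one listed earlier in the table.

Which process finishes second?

Timeline: | idle 0-2 | B 2-8 | C 8-11 | F 11-20 | E 20-29 | D 29-31 | A 31-38 |
Completion: A=38  B=8  C=11  D=31  E=29  F=20
Turnaround (C−A): A=35  B=6  C=8  D=26  E=24  F=14
Finish order: B → C → F → E → D → A

C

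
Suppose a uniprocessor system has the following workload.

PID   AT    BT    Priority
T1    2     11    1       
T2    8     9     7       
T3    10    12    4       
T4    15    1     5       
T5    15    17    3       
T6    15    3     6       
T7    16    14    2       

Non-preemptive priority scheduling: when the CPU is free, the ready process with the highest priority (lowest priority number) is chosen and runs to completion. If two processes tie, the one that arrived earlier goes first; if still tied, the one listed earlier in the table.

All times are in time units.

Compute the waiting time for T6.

Timeline: | idle 0-2 | T1 2-13 | T3 13-25 | T7 25-39 | T5 39-56 | T4 56-57 | T6 57-60 | T2 60-69 |
Completion: T1=13  T2=69  T3=25  T4=57  T5=56  T6=60  T7=39
Turnaround (C−A): T1=11  T2=61  T3=15  T4=42  T5=41  T6=45  T7=23
Waiting(T6) = turnaround − burst = 45 − 3 = 42

42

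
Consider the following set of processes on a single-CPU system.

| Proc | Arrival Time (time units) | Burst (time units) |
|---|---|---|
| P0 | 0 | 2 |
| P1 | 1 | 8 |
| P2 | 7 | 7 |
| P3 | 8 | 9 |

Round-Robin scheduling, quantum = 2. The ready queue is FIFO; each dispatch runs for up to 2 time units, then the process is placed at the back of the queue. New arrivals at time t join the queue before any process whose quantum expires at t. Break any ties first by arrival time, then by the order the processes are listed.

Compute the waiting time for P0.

Gantt: | P0 0-2 | P1 2-8 | P2 8-10 | P3 10-12 | P1 12-14 | P2 14-16 | P3 16-18 | P2 18-20 | P3 20-22 | P2 22-23 | P3 23-26 |
Completion: P0=2  P1=14  P2=23  P3=26
Waiting(P0) = turnaround − burst = 2 − 2 = 0

0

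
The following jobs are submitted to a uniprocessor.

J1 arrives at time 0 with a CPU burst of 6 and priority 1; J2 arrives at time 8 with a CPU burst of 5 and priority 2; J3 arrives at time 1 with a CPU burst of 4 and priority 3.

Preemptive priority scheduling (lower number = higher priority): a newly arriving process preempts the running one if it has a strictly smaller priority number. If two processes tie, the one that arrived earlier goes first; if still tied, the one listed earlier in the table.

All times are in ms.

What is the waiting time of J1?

0

Timeline: | J1 0-6 | J3 6-8 | J2 8-13 | J3 13-15 |
Completion: J1=6  J2=13  J3=15
Turnaround (C−A): J1=6  J2=5  J3=14
Waiting(J1) = turnaround − burst = 6 − 6 = 0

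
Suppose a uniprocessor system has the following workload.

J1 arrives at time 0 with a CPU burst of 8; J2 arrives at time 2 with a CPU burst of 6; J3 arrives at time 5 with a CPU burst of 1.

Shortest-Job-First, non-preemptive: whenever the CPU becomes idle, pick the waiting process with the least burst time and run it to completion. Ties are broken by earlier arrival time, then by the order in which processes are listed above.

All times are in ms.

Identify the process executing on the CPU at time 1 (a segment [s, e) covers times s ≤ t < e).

J1

Timeline: | J1 0-8 | J3 8-9 | J2 9-15 |
Completion: J1=8  J2=15  J3=9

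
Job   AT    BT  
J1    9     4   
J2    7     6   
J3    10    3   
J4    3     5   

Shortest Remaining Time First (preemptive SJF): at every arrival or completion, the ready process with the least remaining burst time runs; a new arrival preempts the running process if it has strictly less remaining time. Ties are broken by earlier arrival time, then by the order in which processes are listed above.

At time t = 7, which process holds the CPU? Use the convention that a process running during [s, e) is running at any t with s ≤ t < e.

J4

Timeline: | idle 0-3 | J4 3-8 | J2 8-9 | J1 9-13 | J3 13-16 | J2 16-21 |
Completion: J1=13  J2=21  J3=16  J4=8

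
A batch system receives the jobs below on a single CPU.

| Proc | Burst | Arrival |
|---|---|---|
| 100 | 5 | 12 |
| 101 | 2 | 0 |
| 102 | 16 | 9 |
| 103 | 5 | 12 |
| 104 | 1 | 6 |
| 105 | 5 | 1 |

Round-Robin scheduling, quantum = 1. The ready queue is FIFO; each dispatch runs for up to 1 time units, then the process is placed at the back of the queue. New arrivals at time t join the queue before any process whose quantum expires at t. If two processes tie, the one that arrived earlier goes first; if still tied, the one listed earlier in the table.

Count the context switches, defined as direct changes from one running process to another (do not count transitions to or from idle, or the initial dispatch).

20

Schedule: | 101 0-1 | 105 1-2 | 101 2-3 | 105 3-6 | 104 6-7 | 105 7-8 | idle 8-9 | 102 9-12 | 100 12-13 | 103 13-14 | 102 14-15 | 100 15-16 | 103 16-17 | 102 17-18 | 100 18-19 | 103 19-20 | 102 20-21 | 100 21-22 | 103 22-23 | 102 23-24 | 100 24-25 | 103 25-26 | 102 26-35 |
Completion: 100=25  101=3  102=35  103=26  104=7  105=8
Turnaround (C−A): 100=13  101=3  102=26  103=14  104=1  105=7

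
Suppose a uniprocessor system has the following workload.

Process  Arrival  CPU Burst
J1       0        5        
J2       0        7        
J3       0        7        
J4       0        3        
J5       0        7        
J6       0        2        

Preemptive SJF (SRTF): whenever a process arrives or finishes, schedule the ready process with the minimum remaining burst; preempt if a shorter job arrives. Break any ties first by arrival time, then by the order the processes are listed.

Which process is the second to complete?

Timeline: | J6 0-2 | J4 2-5 | J1 5-10 | J2 10-17 | J3 17-24 | J5 24-31 |
Completion: J1=10  J2=17  J3=24  J4=5  J5=31  J6=2
Finish order: J6 → J4 → J1 → J2 → J3 → J5

J4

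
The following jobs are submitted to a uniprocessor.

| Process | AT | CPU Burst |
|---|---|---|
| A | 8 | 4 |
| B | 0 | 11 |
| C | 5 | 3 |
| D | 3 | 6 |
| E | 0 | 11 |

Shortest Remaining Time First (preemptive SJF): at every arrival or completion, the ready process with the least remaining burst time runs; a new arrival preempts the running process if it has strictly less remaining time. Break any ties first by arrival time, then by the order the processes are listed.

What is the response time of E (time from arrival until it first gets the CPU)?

24

Schedule: | B 0-3 | D 3-5 | C 5-8 | D 8-12 | A 12-16 | B 16-24 | E 24-35 |
Completion: A=16  B=24  C=8  D=12  E=35
Response(E) = first start − arrival = 24 − 0 = 24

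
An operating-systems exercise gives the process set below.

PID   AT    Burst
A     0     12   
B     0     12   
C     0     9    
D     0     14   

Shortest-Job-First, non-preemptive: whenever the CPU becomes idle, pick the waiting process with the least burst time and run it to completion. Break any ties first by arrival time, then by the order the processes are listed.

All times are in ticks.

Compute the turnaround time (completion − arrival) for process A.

21

Schedule: | C 0-9 | A 9-21 | B 21-33 | D 33-47 |
Completion: A=21  B=33  C=9  D=47
Turnaround (C−A): A=21  B=33  C=9  D=47
Turnaround(A) = completion − arrival = 21 − 0 = 21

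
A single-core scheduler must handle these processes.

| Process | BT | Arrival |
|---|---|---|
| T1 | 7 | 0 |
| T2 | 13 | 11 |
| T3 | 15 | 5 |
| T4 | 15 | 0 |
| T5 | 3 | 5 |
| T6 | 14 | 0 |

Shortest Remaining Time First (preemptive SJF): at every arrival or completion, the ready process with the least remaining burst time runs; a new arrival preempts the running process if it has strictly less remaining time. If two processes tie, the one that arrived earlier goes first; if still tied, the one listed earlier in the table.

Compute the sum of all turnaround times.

Schedule: | T1 0-7 | T5 7-10 | T6 10-24 | T2 24-37 | T4 37-52 | T3 52-67 |
Completion: T1=7  T2=37  T3=67  T4=52  T5=10  T6=24
Turnaround (C−A): T1=7  T2=26  T3=62  T4=52  T5=5  T6=24
Turnaround = completion − arrival: T1=7, T2=26, T3=62, T4=52, T5=5, T6=24
Total turnaround = 7 + 26 + 62 + 52 + 5 + 24 = 176

176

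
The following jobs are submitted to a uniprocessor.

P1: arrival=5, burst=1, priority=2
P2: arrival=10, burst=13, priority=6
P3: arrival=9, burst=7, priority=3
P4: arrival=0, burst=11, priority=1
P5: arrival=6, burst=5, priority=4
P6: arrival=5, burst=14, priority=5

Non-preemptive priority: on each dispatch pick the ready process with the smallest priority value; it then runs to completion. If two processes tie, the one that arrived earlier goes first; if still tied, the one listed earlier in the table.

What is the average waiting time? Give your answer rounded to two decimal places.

11.50

Schedule: | P4 0-11 | P1 11-12 | P3 12-19 | P5 19-24 | P6 24-38 | P2 38-51 |
Completion: P1=12  P2=51  P3=19  P4=11  P5=24  P6=38
Waiting times: P1=6, P2=28, P3=3, P4=0, P5=13, P6=19
Average waiting = (6+28+3+0+13+19) / 6 = 69/6 = 11.50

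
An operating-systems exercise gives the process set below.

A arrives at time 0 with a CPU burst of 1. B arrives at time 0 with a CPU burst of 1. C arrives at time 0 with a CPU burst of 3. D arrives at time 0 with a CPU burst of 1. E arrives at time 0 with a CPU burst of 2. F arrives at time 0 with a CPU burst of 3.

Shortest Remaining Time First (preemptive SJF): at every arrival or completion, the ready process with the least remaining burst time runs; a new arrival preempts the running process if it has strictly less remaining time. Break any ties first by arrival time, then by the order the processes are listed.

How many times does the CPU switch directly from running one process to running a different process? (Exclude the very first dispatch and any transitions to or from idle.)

Schedule: | A 0-1 | B 1-2 | D 2-3 | E 3-5 | C 5-8 | F 8-11 |
Completion: A=1  B=2  C=8  D=3  E=5  F=11
Turnaround (C−A): A=1  B=2  C=8  D=3  E=5  F=11

5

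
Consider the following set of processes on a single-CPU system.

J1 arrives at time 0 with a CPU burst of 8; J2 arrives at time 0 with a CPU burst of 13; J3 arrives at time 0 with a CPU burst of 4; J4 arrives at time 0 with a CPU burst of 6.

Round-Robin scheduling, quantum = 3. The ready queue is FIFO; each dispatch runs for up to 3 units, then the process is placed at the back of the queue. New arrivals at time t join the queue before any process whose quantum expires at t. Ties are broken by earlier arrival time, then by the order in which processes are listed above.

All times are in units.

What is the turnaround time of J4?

22

Schedule: | J1 0-3 | J2 3-6 | J3 6-9 | J4 9-12 | J1 12-15 | J2 15-18 | J3 18-19 | J4 19-22 | J1 22-24 | J2 24-31 |
Completion: J1=24  J2=31  J3=19  J4=22
Turnaround (C−A): J1=24  J2=31  J3=19  J4=22
Turnaround(J4) = completion − arrival = 22 − 0 = 22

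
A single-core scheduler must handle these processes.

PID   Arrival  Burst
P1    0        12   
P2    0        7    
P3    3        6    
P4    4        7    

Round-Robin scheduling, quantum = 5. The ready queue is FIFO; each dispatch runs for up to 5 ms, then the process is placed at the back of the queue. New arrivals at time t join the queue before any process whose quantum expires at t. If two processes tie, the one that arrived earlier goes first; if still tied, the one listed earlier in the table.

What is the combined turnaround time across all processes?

110

Schedule: | P1 0-5 | P2 5-10 | P3 10-15 | P4 15-20 | P1 20-25 | P2 25-27 | P3 27-28 | P4 28-30 | P1 30-32 |
Completion: P1=32  P2=27  P3=28  P4=30
Turnaround (C−A): P1=32  P2=27  P3=25  P4=26
Turnaround = completion − arrival: P1=32, P2=27, P3=25, P4=26
Total turnaround = 32 + 27 + 25 + 26 = 110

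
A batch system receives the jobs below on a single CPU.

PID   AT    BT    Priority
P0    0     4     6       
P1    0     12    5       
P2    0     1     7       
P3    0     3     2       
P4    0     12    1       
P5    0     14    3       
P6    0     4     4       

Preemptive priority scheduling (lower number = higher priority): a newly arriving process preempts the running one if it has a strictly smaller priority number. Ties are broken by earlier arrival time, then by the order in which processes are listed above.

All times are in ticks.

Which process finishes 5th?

P1

Timeline: | P4 0-12 | P3 12-15 | P5 15-29 | P6 29-33 | P1 33-45 | P0 45-49 | P2 49-50 |
Completion: P0=49  P1=45  P2=50  P3=15  P4=12  P5=29  P6=33
Turnaround (C−A): P0=49  P1=45  P2=50  P3=15  P4=12  P5=29  P6=33
Finish order: P4 → P3 → P5 → P6 → P1 → P0 → P2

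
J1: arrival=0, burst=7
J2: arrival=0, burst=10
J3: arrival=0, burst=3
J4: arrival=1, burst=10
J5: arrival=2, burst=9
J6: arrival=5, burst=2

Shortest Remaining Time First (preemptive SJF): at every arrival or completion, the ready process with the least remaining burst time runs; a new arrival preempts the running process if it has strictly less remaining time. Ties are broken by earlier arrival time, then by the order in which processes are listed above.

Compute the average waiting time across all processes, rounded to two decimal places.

Schedule: | J3 0-3 | J1 3-5 | J6 5-7 | J1 7-12 | J5 12-21 | J2 21-31 | J4 31-41 |
Completion: J1=12  J2=31  J3=3  J4=41  J5=21  J6=7
Waiting times: J1=5, J2=21, J3=0, J4=30, J5=10, J6=0
Average waiting = (5+21+0+30+10+0) / 6 = 66/6 = 11.00

11.00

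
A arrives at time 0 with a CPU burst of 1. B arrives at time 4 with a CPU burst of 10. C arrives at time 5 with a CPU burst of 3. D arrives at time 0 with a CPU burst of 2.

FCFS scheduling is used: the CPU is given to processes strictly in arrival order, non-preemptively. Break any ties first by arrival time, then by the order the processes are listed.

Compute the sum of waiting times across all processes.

10

Gantt: | A 0-1 | D 1-3 | idle 3-4 | B 4-14 | C 14-17 |
Completion: A=1  B=14  C=17  D=3
Turnaround (C−A): A=1  B=10  C=12  D=3
Waiting = turnaround − burst: A=0, B=0, C=9, D=1
Total waiting = 0 + 0 + 9 + 1 = 10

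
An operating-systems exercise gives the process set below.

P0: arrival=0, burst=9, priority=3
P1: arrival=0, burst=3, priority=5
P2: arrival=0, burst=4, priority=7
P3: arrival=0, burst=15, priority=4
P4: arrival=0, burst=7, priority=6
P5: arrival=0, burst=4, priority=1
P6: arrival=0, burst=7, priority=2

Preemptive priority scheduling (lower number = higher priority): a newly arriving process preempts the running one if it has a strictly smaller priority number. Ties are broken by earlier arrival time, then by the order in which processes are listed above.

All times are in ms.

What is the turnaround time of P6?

Schedule: | P5 0-4 | P6 4-11 | P0 11-20 | P3 20-35 | P1 35-38 | P4 38-45 | P2 45-49 |
Completion: P0=20  P1=38  P2=49  P3=35  P4=45  P5=4  P6=11
Turnaround (C−A): P0=20  P1=38  P2=49  P3=35  P4=45  P5=4  P6=11
Turnaround(P6) = completion − arrival = 11 − 0 = 11

11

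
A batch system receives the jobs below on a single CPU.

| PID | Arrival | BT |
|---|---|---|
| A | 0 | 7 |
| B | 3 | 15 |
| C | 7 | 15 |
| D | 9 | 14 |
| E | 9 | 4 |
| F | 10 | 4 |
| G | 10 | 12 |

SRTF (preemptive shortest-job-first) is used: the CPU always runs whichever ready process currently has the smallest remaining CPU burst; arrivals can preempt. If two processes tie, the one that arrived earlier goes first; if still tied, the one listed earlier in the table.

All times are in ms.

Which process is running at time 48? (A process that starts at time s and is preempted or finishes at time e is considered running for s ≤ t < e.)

D

Gantt: | A 0-7 | B 7-9 | E 9-13 | F 13-17 | G 17-29 | B 29-42 | D 42-56 | C 56-71 |
Completion: A=7  B=42  C=71  D=56  E=13  F=17  G=29
Turnaround (C−A): A=7  B=39  C=64  D=47  E=4  F=7  G=19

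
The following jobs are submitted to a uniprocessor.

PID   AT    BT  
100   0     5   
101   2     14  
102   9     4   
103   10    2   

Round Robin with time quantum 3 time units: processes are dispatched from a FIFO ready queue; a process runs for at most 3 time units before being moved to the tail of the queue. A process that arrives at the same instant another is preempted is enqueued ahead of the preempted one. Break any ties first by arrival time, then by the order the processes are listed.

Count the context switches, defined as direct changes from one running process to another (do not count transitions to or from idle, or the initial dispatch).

8

Timeline: | 100 0-3 | 101 3-6 | 100 6-8 | 101 8-11 | 102 11-14 | 103 14-16 | 101 16-19 | 102 19-20 | 101 20-25 |
Completion: 100=8  101=25  102=20  103=16
Turnaround (C−A): 100=8  101=23  102=11  103=6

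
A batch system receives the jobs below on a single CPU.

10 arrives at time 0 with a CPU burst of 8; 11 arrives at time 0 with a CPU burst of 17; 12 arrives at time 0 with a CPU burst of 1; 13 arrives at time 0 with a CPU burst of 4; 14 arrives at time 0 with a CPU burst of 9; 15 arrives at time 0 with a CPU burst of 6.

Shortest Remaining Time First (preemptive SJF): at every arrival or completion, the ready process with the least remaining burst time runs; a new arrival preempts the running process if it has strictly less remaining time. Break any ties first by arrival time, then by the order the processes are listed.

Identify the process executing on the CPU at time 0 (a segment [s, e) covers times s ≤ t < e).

Schedule: | 12 0-1 | 13 1-5 | 15 5-11 | 10 11-19 | 14 19-28 | 11 28-45 |
Completion: 10=19  11=45  12=1  13=5  14=28  15=11

12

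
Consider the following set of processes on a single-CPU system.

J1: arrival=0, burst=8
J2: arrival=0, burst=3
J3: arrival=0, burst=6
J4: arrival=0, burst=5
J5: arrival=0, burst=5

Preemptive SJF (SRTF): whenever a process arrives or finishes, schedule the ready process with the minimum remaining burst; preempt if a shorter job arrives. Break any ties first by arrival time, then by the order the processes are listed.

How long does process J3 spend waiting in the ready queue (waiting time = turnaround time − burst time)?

Schedule: | J2 0-3 | J4 3-8 | J5 8-13 | J3 13-19 | J1 19-27 |
Completion: J1=27  J2=3  J3=19  J4=8  J5=13
Waiting(J3) = turnaround − burst = 19 − 6 = 13

13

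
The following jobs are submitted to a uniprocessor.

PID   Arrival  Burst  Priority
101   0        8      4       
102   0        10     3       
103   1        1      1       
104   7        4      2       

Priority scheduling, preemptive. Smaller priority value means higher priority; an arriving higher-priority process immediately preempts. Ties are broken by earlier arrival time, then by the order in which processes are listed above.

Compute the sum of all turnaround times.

Gantt: | 102 0-1 | 103 1-2 | 102 2-7 | 104 7-11 | 102 11-15 | 101 15-23 |
Completion: 101=23  102=15  103=2  104=11
Turnaround = completion − arrival: 101=23, 102=15, 103=1, 104=4
Total turnaround = 23 + 15 + 1 + 4 = 43

43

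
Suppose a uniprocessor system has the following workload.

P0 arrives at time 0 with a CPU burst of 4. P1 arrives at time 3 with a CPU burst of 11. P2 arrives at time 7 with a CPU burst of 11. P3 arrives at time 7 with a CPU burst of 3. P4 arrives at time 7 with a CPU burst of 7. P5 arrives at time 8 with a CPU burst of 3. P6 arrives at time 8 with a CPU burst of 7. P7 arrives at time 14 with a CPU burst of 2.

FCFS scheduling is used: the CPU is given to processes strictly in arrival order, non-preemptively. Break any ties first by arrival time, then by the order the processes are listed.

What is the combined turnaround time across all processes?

189

Gantt: | P0 0-4 | P1 4-15 | P2 15-26 | P3 26-29 | P4 29-36 | P5 36-39 | P6 39-46 | P7 46-48 |
Completion: P0=4  P1=15  P2=26  P3=29  P4=36  P5=39  P6=46  P7=48
Turnaround (C−A): P0=4  P1=12  P2=19  P3=22  P4=29  P5=31  P6=38  P7=34
Turnaround = completion − arrival: P0=4, P1=12, P2=19, P3=22, P4=29, P5=31, P6=38, P7=34
Total turnaround = 4 + 12 + 19 + 22 + 29 + 31 + 38 + 34 = 189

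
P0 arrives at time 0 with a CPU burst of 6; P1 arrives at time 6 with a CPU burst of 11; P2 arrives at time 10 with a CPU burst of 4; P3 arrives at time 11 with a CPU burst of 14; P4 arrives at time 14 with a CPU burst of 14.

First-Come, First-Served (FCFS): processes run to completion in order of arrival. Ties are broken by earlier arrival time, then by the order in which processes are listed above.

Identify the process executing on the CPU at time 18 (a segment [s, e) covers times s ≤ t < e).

P2

Timeline: | P0 0-6 | P1 6-17 | P2 17-21 | P3 21-35 | P4 35-49 |
Completion: P0=6  P1=17  P2=21  P3=35  P4=49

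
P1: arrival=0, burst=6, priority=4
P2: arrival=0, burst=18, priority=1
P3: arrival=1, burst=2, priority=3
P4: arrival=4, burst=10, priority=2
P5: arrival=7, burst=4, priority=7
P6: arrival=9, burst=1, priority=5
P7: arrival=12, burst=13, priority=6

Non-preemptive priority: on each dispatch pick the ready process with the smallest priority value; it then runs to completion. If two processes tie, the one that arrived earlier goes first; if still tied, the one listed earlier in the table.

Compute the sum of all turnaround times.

220

Timeline: | P2 0-18 | P4 18-28 | P3 28-30 | P1 30-36 | P6 36-37 | P7 37-50 | P5 50-54 |
Completion: P1=36  P2=18  P3=30  P4=28  P5=54  P6=37  P7=50
Turnaround (C−A): P1=36  P2=18  P3=29  P4=24  P5=47  P6=28  P7=38
Turnaround = completion − arrival: P1=36, P2=18, P3=29, P4=24, P5=47, P6=28, P7=38
Total turnaround = 36 + 18 + 29 + 24 + 47 + 28 + 38 = 220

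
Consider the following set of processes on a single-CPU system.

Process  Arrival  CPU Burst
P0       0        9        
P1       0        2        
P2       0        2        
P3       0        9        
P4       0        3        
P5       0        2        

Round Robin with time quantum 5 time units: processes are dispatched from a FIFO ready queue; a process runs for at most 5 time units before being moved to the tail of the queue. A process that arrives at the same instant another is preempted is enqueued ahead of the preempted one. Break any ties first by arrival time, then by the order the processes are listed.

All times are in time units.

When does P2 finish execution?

Schedule: | P0 0-5 | P1 5-7 | P2 7-9 | P3 9-14 | P4 14-17 | P5 17-19 | P0 19-23 | P3 23-27 |
Completion: P0=23  P1=7  P2=9  P3=27  P4=17  P5=19
Turnaround (C−A): P0=23  P1=7  P2=9  P3=27  P4=17  P5=19

9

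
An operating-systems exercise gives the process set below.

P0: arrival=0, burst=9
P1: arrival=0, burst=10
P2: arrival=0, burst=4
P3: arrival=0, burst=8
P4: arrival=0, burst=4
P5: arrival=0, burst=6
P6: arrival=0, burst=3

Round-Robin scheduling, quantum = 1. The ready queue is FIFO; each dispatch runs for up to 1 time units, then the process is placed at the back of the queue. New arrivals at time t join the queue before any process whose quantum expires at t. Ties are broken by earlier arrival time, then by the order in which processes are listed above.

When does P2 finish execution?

Timeline: | P0 0-1 | P1 1-2 | P2 2-3 | P3 3-4 | P4 4-5 | P5 5-6 | P6 6-7 | P0 7-8 | P1 8-9 | P2 9-10 | P3 10-11 | P4 11-12 | P5 12-13 | P6 13-14 | P0 14-15 | P1 15-16 | P2 16-17 | P3 17-18 | P4 18-19 | P5 19-20 | P6 20-21 | P0 21-22 | P1 22-23 | P2 23-24 | P3 24-25 | P4 25-26 | P5 26-27 | P0 27-28 | P1 28-29 | P3 29-30 | P5 30-31 | P0 31-32 | P1 32-33 | P3 33-34 | P5 34-35 | P0 35-36 | P1 36-37 | P3 37-38 | P0 38-39 | P1 39-40 | P3 40-41 | P0 41-42 | P1 42-44 |
Completion: P0=42  P1=44  P2=24  P3=41  P4=26  P5=35  P6=21

24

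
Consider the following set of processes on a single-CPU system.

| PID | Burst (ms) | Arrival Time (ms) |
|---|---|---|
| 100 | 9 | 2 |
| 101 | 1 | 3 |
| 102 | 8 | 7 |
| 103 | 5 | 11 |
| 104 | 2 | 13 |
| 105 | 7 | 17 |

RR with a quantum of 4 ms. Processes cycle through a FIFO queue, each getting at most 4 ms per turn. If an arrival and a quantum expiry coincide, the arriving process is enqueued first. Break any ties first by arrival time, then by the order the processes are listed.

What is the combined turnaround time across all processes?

Gantt: | idle 0-2 | 100 2-6 | 101 6-7 | 100 7-11 | 102 11-15 | 103 15-19 | 100 19-20 | 104 20-22 | 102 22-26 | 105 26-30 | 103 30-31 | 105 31-34 |
Completion: 100=20  101=7  102=26  103=31  104=22  105=34
Turnaround = completion − arrival: 100=18, 101=4, 102=19, 103=20, 104=9, 105=17
Total turnaround = 18 + 4 + 19 + 20 + 9 + 17 = 87

87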